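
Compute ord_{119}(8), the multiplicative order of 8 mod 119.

8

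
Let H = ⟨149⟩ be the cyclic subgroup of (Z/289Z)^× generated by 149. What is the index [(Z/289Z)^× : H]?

ord(149) | φ(289) = φ(17^2) = 17·(17−1) = 272 = 2^4 · 17.
Divisors of 272: 1, 2, 4, 8, 16, 17, 34, 68, 136, 272.
Evaluate successive powers at the divisors of 272:
149^1 ≡ 149 (mod 289)
149^2 ≡ 237 (mod 289)
149^4 ≡ 103 (mod 289)
149^8 ≡ 205 (mod 289)
149^16 ≡ 120 (mod 289)
149^17 ≡ 251 (mod 289)
149^34 ≡ 288 (mod 289)
149^68 ≡ 1 (mod 289) ✓
So ord_289(149) = 68, hence |⟨149⟩| = 68.
The index is φ(289) / ord(149) = 272 / 68 = 4.

4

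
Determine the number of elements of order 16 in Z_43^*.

φ(43) = 43 − 1 = 42 = 2 · 3 · 7.
Since (Z/43Z)^× is cyclic of order 42, the number of elements of order d is φ(d) when d | 42 and 0 otherwise.
Here 42 is not a multiple of 16, so there are no elements of order 16.

0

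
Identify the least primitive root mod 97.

5

φ(97) = 97 − 1 = 96 = 2^5 · 3.
g is a primitive root iff g^(96/q) ≢ 1 (mod 97) for each prime q ∈ {2, 3}.
g = 2: 2^48 ≡ 1 — hits 1, so not a primitive root.
g = 3: 3^48 ≡ 1 — hits 1, so not a primitive root.
g = 4: 4^48 ≡ 1 — hits 1, so not a primitive root.
g = 5: 5^48 ≡ 96; 5^32 ≡ 35 — none is 1, so 5 is a primitive root.
The smallest primitive root modulo 97 is 5.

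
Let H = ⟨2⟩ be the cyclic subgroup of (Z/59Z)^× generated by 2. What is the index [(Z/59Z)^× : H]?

Since 2 ∈ (Z/59Z)^×, its order divides φ(59) = 59 − 1 = 58 = 2 · 29.
Divisors of 58: 1, 2, 29, 58.
Check 2^d mod 59 for each divisor in increasing order:
2^1 ≡ 2
2^2 ≡ 4
2^29 ≡ 58
2^58 ≡ 1
So ord_59(2) = 58, hence |⟨2⟩| = 58.
The index is φ(59) / ord(2) = 58 / 58 = 1.

1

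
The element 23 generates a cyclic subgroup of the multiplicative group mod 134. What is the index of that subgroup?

By Lagrange's theorem, ord_134(23) divides φ(134) = φ(2)·φ(67) = 1·66 = 66 = 2 · 3 · 11.
Divisors of 66: 1, 2, 3, 6, 11, 22, 33, 66.
Test each divisor d:
23^1 ≡ 23 (mod 134)
23^2 ≡ 127 (mod 134)
23^3 ≡ 107 (mod 134)
23^6 ≡ 59 (mod 134)
23^11 ≡ 29 (mod 134)
23^22 ≡ 37 (mod 134)
23^33 ≡ 1 (mod 134) ✓
Thus |⟨23⟩| = ord(23) = 33.
Index = |(Z/134Z)^×| / |⟨23⟩| = 66 / 33 = 2.

2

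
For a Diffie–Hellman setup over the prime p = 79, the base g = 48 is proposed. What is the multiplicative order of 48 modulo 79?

The order of 48 must divide φ(79) = 79 − 1 = 78 = 2 · 3 · 13.
Divisors of 78: 1, 2, 3, 6, 13, 26, 39, 78.
Check 48^d mod 79 for each divisor in increasing order:
48^1 ≡ 48
48^2 ≡ 13
48^3 ≡ 71
48^6 ≡ 64
48^13 ≡ 56
48^26 ≡ 55
48^39 ≡ 78
48^78 ≡ 1
So ord_79(48) = 78.

78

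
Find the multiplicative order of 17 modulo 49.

By Lagrange's theorem, ord_49(17) divides φ(49) = φ(7^2) = 7·(7−1) = 42 = 2 · 3 · 7.
Divisors of 42: 1, 2, 3, 6, 7, 14, 21, 42.
Test each divisor d:
17^1 ≡ 17 (mod 49)
17^2 ≡ 44 (mod 49)
17^3 ≡ 13 (mod 49)
17^6 ≡ 22 (mod 49)
17^7 ≡ 31 (mod 49)
17^14 ≡ 30 (mod 49)
17^21 ≡ 48 (mod 49)
17^42 ≡ 1 (mod 49) ✓
Therefore the multiplicative order of 17 modulo 49 is 42.

42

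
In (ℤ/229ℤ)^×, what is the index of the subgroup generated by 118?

2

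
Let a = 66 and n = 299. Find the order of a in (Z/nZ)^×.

22

Since 66 ∈ (Z/299Z)^×, its order divides φ(299) = φ(13·23) = (13−1)·(23−1) = 12·22 = 264 = 2^3 · 3 · 11.
Divisors of 264: 1, 2, 3, 4, 6, 8, 11, 12, 22, 24, 33, 44, 66, 88, 132, 264.
Compute 66^d (mod 299) for the divisors d until we hit 1:
66^1 ≡ 66 (mod 299)
66^2 ≡ 170 (mod 299)
66^3 ≡ 157 (mod 299)
66^4 ≡ 196 (mod 299)
66^6 ≡ 131 (mod 299)
66^8 ≡ 144 (mod 299)
66^11 ≡ 183 (mod 299)
66^12 ≡ 118 (mod 299)
66^22 ≡ 1 (mod 299) ✓
Therefore the multiplicative order of 66 modulo 299 is 22.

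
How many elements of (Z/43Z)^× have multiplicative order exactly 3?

φ(43) = 43 − 1 = 42 = 2 · 3 · 7.
In a cyclic group of order 42, there are φ(d) elements of order d for each divisor d of 42, and zero for non-divisors.
3 | 42, and φ(3) = 3 − 1 = 2.

2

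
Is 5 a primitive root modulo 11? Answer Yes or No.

No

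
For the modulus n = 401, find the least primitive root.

φ(401) = 401 − 1 = 400 = 2^4 · 5^2.
g is a primitive root iff g^(400/q) ≢ 1 (mod 401) for each prime q ∈ {2, 5}.
g = 2: 2^200 ≡ 1 — hits 1, so not a primitive root.
g = 3: 3^200 ≡ 400; 3^80 ≡ 72 — none is 1, so 3 is a primitive root.
The smallest primitive root modulo 401 is 3.

3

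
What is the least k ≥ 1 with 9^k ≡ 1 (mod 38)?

9

By Lagrange's theorem, ord_38(9) divides φ(38) = φ(2)·φ(19) = 1·18 = 18 = 2 · 3^2.
Divisors of 18: 1, 2, 3, 6, 9, 18.
Evaluate successive powers at the divisors of 18:
9^1 ≡ 9 (mod 38)
9^2 ≡ 5 (mod 38)
9^3 ≡ 7 (mod 38)
9^6 ≡ 11 (mod 38)
9^9 ≡ 1 (mod 38) ✓
Hence ord(9) = 9.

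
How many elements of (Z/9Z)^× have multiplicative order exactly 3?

φ(9) = φ(3^2) = 3·(3−1) = 6 = 2 · 3.
(Z/9Z)^× is cyclic (|G| = 6); a cyclic group of order m has exactly φ(d) elements of each order d | m, and none otherwise.
3 | 6, and φ(3) = 3 − 1 = 2.

2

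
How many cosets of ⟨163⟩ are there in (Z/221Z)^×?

4

Since 163 ∈ (Z/221Z)^×, its order divides φ(221) = φ(13·17) = (13−1)·(17−1) = 12·16 = 192 = 2^6 · 3.
Divisors of 192: 1, 2, 3, 4, 6, 8, 12, 16, 24, 32, 48, 64, 96, 192.
Evaluate successive powers at the divisors of 192:
163^1 ≡ 163
163^2 ≡ 49
163^3 ≡ 31
163^4 ≡ 191
163^6 ≡ 77
163^8 ≡ 16
163^12 ≡ 183
163^16 ≡ 35
163^24 ≡ 118
163^32 ≡ 120
163^48 ≡ 1
The order of 163 is 48, so the subgroup it generates has 48 elements.
The index is φ(221) / ord(163) = 192 / 48 = 4.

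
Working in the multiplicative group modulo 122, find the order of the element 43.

60

The order of 43 must divide φ(122) = φ(2)·φ(61) = 1·60 = 60 = 2^2 · 3 · 5.
Divisors of 60: 1, 2, 3, 4, 5, 6, 10, 12, 15, 20, 30, 60.
Compute 43^d (mod 122) for the divisors d until we hit 1:
43^1 ≡ 43 (mod 122)
43^2 ≡ 19 (mod 122)
43^3 ≡ 85 (mod 122)
43^4 ≡ 117 (mod 122)
43^5 ≡ 29 (mod 122)
43^6 ≡ 27 (mod 122)
43^10 ≡ 109 (mod 122)
43^12 ≡ 119 (mod 122)
43^15 ≡ 111 (mod 122)
43^20 ≡ 47 (mod 122)
43^30 ≡ 121 (mod 122)
43^60 ≡ 1 (mod 122) ✓
The smallest such exponent is 60, so the order of 43 is 60.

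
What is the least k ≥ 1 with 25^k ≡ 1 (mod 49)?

21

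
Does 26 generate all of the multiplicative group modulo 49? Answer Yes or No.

Yes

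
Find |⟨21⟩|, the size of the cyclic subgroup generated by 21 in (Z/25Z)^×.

Since 21 ∈ (Z/25Z)^×, its order divides φ(25) = φ(5^2) = 5·(5−1) = 20 = 2^2 · 5.
Divisors of 20: 1, 2, 4, 5, 10, 20.
Test each divisor d:
21^1 ≡ 21
21^2 ≡ 16
21^4 ≡ 6
21^5 ≡ 1
So ord_25(21) = 5.

5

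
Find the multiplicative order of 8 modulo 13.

4

By Lagrange's theorem, ord_13(8) divides φ(13) = 13 − 1 = 12 = 2^2 · 3.
Divisors of 12: 1, 2, 3, 4, 6, 12.
Test each divisor d:
8^1 ≡ 8 (mod 13)
8^2 ≡ 12 (mod 13)
8^3 ≡ 5 (mod 13)
8^4 ≡ 1 (mod 13) ✓
Hence ord(8) = 4.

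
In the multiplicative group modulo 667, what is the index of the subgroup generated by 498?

4

By Lagrange's theorem, ord_667(498) divides φ(667) = φ(23·29) = (23−1)·(29−1) = 22·28 = 616 = 2^3 · 7 · 11.
Divisors of 616: 1, 2, 4, 7, 8, 11, 14, 22, 28, 44, 56, 77, 88, 154, 308, 616.
Test each divisor d:
498^1 ≡ 498
498^2 ≡ 547
498^4 ≡ 393
498^7 ≡ 57
498^8 ≡ 372
498^11 ≡ 390
498^14 ≡ 581
498^22 ≡ 24
498^28 ≡ 59
498^44 ≡ 576
498^56 ≡ 146
498^77 ≡ 666
498^88 ≡ 277
498^154 ≡ 1
Thus |⟨498⟩| = ord(498) = 154.
[(Z/667Z)^× : ⟨498⟩] = 616/154 = 4.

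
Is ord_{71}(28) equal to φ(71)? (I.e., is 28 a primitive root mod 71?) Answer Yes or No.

Yes

φ(71) = 71 − 1 = 70 = 2 · 5 · 7.
Test 28^(70/q) mod 71 for each prime factor q of 70:
28^35 ≡ 70 (mod 71)  [q = 2: ≢ 1 ✓]
28^14 ≡ 57 (mod 71)  [q = 5: ≢ 1 ✓]
28^10 ≡ 30 (mod 71)  [q = 7: ≢ 1 ✓]
Every test exponent gives a nontrivial residue, hence 28 generates the full group.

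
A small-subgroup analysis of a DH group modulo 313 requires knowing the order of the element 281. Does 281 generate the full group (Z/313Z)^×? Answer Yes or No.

φ(313) = 313 − 1 = 312 = 2^3 · 3 · 13.
An element g generates (Z/313Z)^× iff g^(312/q) ≢ 1 (mod 313) for each prime q ∈ {2, 3, 13}.
281^156 ≡ 1 (mod 313)  [q = 2: ≡ 1 ✗]
281^104 ≡ 98 (mod 313)  [q = 3: ≢ 1 ✓]
281^24 ≡ 113 (mod 313)  [q = 13: ≢ 1 ✓]
281^156 ≡ 1 shows ord(281) | 156, strictly less than φ(313); not a primitive root.

No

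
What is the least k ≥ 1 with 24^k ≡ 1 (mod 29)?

7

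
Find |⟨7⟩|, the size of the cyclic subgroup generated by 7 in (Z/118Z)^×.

29

The order of 7 must divide φ(118) = φ(2)·φ(59) = 1·58 = 58 = 2 · 29.
Divisors of 58: 1, 2, 29, 58.
Test each divisor d:
7^1 ≡ 7 (mod 118)
7^2 ≡ 49 (mod 118)
7^29 ≡ 1 (mod 118) ✓
Hence ord(7) = 29.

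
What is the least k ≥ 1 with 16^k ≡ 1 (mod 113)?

7

Since 16 ∈ (Z/113Z)^×, its order divides φ(113) = 113 − 1 = 112 = 2^4 · 7.
Divisors of 112: 1, 2, 4, 7, 8, 14, 16, 28, 56, 112.
Test each divisor d:
16^1 ≡ 16 (mod 113)
16^2 ≡ 30 (mod 113)
16^4 ≡ 109 (mod 113)
16^7 ≡ 1 (mod 113) ✓
So ord_113(16) = 7.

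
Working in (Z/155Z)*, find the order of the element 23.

20

ord(23) | φ(155) = φ(5·31) = (5−1)·(31−1) = 4·30 = 120 = 2^3 · 3 · 5.
Divisors of 120: 1, 2, 3, 4, 5, 6, 8, 10, 12, 15, 20, 24, 30, 40, 60, 120.
Check 23^d mod 155 for each divisor in increasing order:
23^1 ≡ 23 (mod 155)
23^2 ≡ 64 (mod 155)
23^3 ≡ 77 (mod 155)
23^4 ≡ 66 (mod 155)
23^5 ≡ 123 (mod 155)
23^6 ≡ 39 (mod 155)
23^8 ≡ 16 (mod 155)
23^10 ≡ 94 (mod 155)
23^12 ≡ 126 (mod 155)
23^15 ≡ 92 (mod 155)
23^20 ≡ 1 (mod 155) ✓
Therefore the multiplicative order of 23 modulo 155 is 20.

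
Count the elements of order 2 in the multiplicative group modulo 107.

1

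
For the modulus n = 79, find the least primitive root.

3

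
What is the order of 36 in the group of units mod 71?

The order of 36 must divide φ(71) = 71 − 1 = 70 = 2 · 5 · 7.
Divisors of 70: 1, 2, 5, 7, 10, 14, 35, 70.
Test each divisor d:
36^1 ≡ 36 (mod 71)
36^2 ≡ 18 (mod 71)
36^5 ≡ 20 (mod 71)
36^7 ≡ 5 (mod 71)
36^10 ≡ 45 (mod 71)
36^14 ≡ 25 (mod 71)
36^35 ≡ 1 (mod 71) ✓
Therefore the multiplicative order of 36 modulo 71 is 35.

35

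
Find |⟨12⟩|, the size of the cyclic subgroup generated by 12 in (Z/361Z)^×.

114

Since 12 ∈ (Z/361Z)^×, its order divides φ(361) = φ(19^2) = 19·(19−1) = 342 = 2 · 3^2 · 19.
Divisors of 342: 1, 2, 3, 6, 9, 18, 19, 38, 57, 114, 171, 342.
Check 12^d mod 361 for each divisor in increasing order:
12^1 ≡ 12 (mod 361)
12^2 ≡ 144 (mod 361)
12^3 ≡ 284 (mod 361)
12^6 ≡ 153 (mod 361)
12^9 ≡ 132 (mod 361)
12^18 ≡ 96 (mod 361)
12^19 ≡ 69 (mod 361)
12^38 ≡ 68 (mod 361)
12^57 ≡ 360 (mod 361)
12^114 ≡ 1 (mod 361) ✓
Hence ord(12) = 114.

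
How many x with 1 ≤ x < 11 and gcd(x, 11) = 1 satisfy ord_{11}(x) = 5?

φ(11) = 11 − 1 = 10 = 2 · 5.
In a cyclic group of order 10, there are φ(d) elements of order d for each divisor d of 10, and zero for non-divisors.
5 | 10, and φ(5) = 5 − 1 = 4.

4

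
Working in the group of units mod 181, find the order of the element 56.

10

The order of 56 must divide φ(181) = 181 − 1 = 180 = 2^2 · 3^2 · 5.
Divisors of 180: 1, 2, 3, 4, 5, 6, 9, 10, 12, 15, 18, 20, 30, 36, 45, 60, 90, 180.
Test each divisor d:
56^1 ≡ 56 (mod 181)
56^2 ≡ 59 (mod 181)
56^3 ≡ 46 (mod 181)
56^4 ≡ 42 (mod 181)
56^5 ≡ 180 (mod 181)
56^6 ≡ 125 (mod 181)
56^9 ≡ 139 (mod 181)
56^10 ≡ 1 (mod 181) ✓
Therefore the multiplicative order of 56 modulo 181 is 10.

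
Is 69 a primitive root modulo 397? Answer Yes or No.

No

φ(397) = 397 − 1 = 396 = 2^2 · 3^2 · 11.
69 is a primitive root mod 397 iff 69^(φ(397)/q) ≢ 1 for every prime q | φ(397), i.e. q ∈ {2, 3, 11}.
69^198 ≡ 1 (mod 397)  [q = 2: ≡ 1 ✗]
69^132 ≡ 362 (mod 397)  [q = 3: ≢ 1 ✓]
69^36 ≡ 99 (mod 397)  [q = 11: ≢ 1 ✓]
Since 69^198 ≡ 1, the order of 69 divides 198 < 396, so 69 is not a primitive root.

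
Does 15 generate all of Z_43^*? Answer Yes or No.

φ(43) = 43 − 1 = 42 = 2 · 3 · 7.
An element g generates (Z/43Z)^× iff g^(42/q) ≢ 1 (mod 43) for each prime q ∈ {2, 3, 7}.
15^21 ≡ 1 (mod 43)  [q = 2: ≡ 1 ✗]
15^14 ≡ 6 (mod 43)  [q = 3: ≢ 1 ✓]
15^6 ≡ 11 (mod 43)  [q = 7: ≢ 1 ✓]
15^21 ≡ 1 shows ord(15) | 21, strictly less than φ(43); not a primitive root.

No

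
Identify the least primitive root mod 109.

φ(109) = 109 − 1 = 108 = 2^2 · 3^3.
g is a primitive root iff g^(108/q) ≢ 1 (mod 109) for each prime q ∈ {2, 3}.
g = 2: 2^54 ≡ 108; 2^36 ≡ 1 — hits 1, so not a primitive root.
g = 3: 3^54 ≡ 1 — hits 1, so not a primitive root.
g = 4: 4^54 ≡ 1 — hits 1, so not a primitive root.
g = 5: 5^54 ≡ 1 — hits 1, so not a primitive root.
g = 6: 6^54 ≡ 108; 6^36 ≡ 63 — none is 1, so 6 is a primitive root.
So 6 is the smallest generator of (Z/109Z)^×.

6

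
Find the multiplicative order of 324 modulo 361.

The order of 324 must divide φ(361) = φ(19^2) = 19·(19−1) = 342 = 2 · 3^2 · 19.
Divisors of 342: 1, 2, 3, 6, 9, 18, 19, 38, 57, 114, 171, 342.
Check 324^d mod 361 for each divisor in increasing order:
324^1 ≡ 324 (mod 361)
324^2 ≡ 286 (mod 361)
324^3 ≡ 248 (mod 361)
324^6 ≡ 134 (mod 361)
324^9 ≡ 20 (mod 361)
324^18 ≡ 39 (mod 361)
324^19 ≡ 1 (mod 361) ✓
Hence ord(324) = 19.

19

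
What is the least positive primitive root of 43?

3

φ(43) = 43 − 1 = 42 = 2 · 3 · 7.
Test candidates g = 2, 3, … against the prime factors q ∈ {2, 3, 7} of φ(43): g is a generator iff g^(42/q) ≢ 1 for every such q.
g = 2: 2^21 ≡ 42; 2^14 ≡ 1 — hits 1, so not a primitive root.
g = 3: 3^21 ≡ 42; 3^14 ≡ 36; 3^6 ≡ 41 — none is 1, so 3 is a primitive root.
So 3 is the smallest generator of (Z/43Z)^×.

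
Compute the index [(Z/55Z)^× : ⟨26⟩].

8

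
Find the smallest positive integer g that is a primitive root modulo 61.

2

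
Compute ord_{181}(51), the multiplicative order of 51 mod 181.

60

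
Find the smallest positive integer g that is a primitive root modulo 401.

3

φ(401) = 401 − 1 = 400 = 2^4 · 5^2.
g is a primitive root iff g^(400/q) ≢ 1 (mod 401) for each prime q ∈ {2, 5}.
g = 2: 2^200 ≡ 1 — hits 1, so not a primitive root.
g = 3: 3^200 ≡ 400; 3^80 ≡ 72 — none is 1, so 3 is a primitive root.
So 3 is the smallest generator of (Z/401Z)^×.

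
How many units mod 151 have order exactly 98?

0

φ(151) = 151 − 1 = 150 = 2 · 3 · 5^2.
Since (Z/151Z)^× is cyclic of order 150, the number of elements of order d is φ(d) when d | 150 and 0 otherwise.
Here 150 is not a multiple of 98, so there are no elements of order 98.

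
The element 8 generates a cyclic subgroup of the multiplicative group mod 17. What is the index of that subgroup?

2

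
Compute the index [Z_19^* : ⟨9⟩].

2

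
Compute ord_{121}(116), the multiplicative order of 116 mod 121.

ord(116) | φ(121) = φ(11^2) = 11·(11−1) = 110 = 2 · 5 · 11.
Divisors of 110: 1, 2, 5, 10, 11, 22, 55, 110.
Check 116^d mod 121 for each divisor in increasing order:
116^1 ≡ 116 (mod 121)
116^2 ≡ 25 (mod 121)
116^5 ≡ 21 (mod 121)
116^10 ≡ 78 (mod 121)
116^11 ≡ 94 (mod 121)
116^22 ≡ 3 (mod 121)
116^55 ≡ 120 (mod 121)
116^110 ≡ 1 (mod 121) ✓
Hence ord(116) = 110.

110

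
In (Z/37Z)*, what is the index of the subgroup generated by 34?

4

ord(34) | φ(37) = 37 − 1 = 36 = 2^2 · 3^2.
Divisors of 36: 1, 2, 3, 4, 6, 9, 12, 18, 36.
Check 34^d mod 37 for each divisor in increasing order:
34^1 ≡ 34 (mod 37)
34^2 ≡ 9 (mod 37)
34^3 ≡ 10 (mod 37)
34^4 ≡ 7 (mod 37)
34^6 ≡ 26 (mod 37)
34^9 ≡ 1 (mod 37) ✓
So ord_37(34) = 9, hence |⟨34⟩| = 9.
[(Z/37Z)^× : ⟨34⟩] = 36/9 = 4.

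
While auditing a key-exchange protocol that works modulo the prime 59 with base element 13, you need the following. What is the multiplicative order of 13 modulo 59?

58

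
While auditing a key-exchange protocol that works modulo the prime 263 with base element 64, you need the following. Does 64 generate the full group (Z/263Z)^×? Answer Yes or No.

φ(263) = 263 − 1 = 262 = 2 · 131.
It suffices to check that the order of 64 is not a proper divisor of 262: compute 64^(262/q) for q ∈ {2, 131}.
64^131 ≡ 1 (mod 263)  [q = 2: ≡ 1 ✗]
64^2 ≡ 151 (mod 263)  [q = 131: ≢ 1 ✓]
The check at q = 2 fails, so 64 generates a proper subgroup.

No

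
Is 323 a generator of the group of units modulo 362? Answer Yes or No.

No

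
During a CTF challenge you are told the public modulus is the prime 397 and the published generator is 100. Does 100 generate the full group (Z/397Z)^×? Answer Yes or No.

φ(397) = 397 − 1 = 396 = 2^2 · 3^2 · 11.
It suffices to check that the order of 100 is not a proper divisor of 396: compute 100^(396/q) for q ∈ {2, 3, 11}.
100^198 ≡ 1 (mod 397)  [q = 2: ≡ 1 ✗]
100^132 ≡ 34 (mod 397)  [q = 3: ≢ 1 ✓]
100^36 ≡ 126 (mod 397)  [q = 11: ≢ 1 ✓]
100^198 ≡ 1 shows ord(100) | 198, strictly less than φ(397); not a primitive root.

No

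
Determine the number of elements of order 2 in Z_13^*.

1

φ(13) = 13 − 1 = 12 = 2^2 · 3.
In a cyclic group of order 12, there are φ(d) elements of order d for each divisor d of 12, and zero for non-divisors.
2 | 12, and φ(2) = 2 − 1 = 1.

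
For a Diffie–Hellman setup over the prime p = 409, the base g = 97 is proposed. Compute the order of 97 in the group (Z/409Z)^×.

Since 97 ∈ (Z/409Z)^×, its order divides φ(409) = 409 − 1 = 408 = 2^3 · 3 · 17.
Divisors of 408: 1, 2, 3, 4, 6, 8, 12, 17, 24, 34, 51, 68, 102, 136, 204, 408.
Evaluate successive powers at the divisors of 408:
97^1 ≡ 97 (mod 409)
97^2 ≡ 2 (mod 409)
97^3 ≡ 194 (mod 409)
97^4 ≡ 4 (mod 409)
97^6 ≡ 8 (mod 409)
97^8 ≡ 16 (mod 409)
97^12 ≡ 64 (mod 409)
97^17 ≡ 292 (mod 409)
97^24 ≡ 6 (mod 409)
97^34 ≡ 192 (mod 409)
97^51 ≡ 31 (mod 409)
97^68 ≡ 54 (mod 409)
97^102 ≡ 143 (mod 409)
97^136 ≡ 53 (mod 409)
97^204 ≡ 408 (mod 409)
97^408 ≡ 1 (mod 409) ✓
The smallest such exponent is 408, so the order of 97 is 408.

408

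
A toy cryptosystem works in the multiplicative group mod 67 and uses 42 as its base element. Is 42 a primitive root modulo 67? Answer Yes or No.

No

φ(67) = 67 − 1 = 66 = 2 · 3 · 11.
It suffices to check that the order of 42 is not a proper divisor of 66: compute 42^(66/q) for q ∈ {2, 3, 11}.
42^33 ≡ 66 (mod 67)  [q = 2: ≢ 1 ✓]
42^22 ≡ 1 (mod 67)  [q = 3: ≡ 1 ✗]
42^6 ≡ 62 (mod 67)  [q = 11: ≢ 1 ✓]
42^22 ≡ 1 shows ord(42) | 22, strictly less than φ(67); not a primitive root.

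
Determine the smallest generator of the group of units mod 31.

φ(31) = 31 − 1 = 30 = 2 · 3 · 5.
Test candidates g = 2, 3, … against the prime factors q ∈ {2, 3, 5} of φ(31): g is a generator iff g^(30/q) ≢ 1 for every such q.
g = 2: 2^15 ≡ 1 — hits 1, so not a primitive root.
g = 3: 3^15 ≡ 30; 3^10 ≡ 25; 3^6 ≡ 16 — none is 1, so 3 is a primitive root.
Hence the least primitive root of 31 is 3.

3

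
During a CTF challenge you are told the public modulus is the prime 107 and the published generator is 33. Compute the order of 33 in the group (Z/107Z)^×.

53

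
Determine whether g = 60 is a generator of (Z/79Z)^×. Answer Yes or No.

φ(79) = 79 − 1 = 78 = 2 · 3 · 13.
An element g generates (Z/79Z)^× iff g^(78/q) ≢ 1 (mod 79) for each prime q ∈ {2, 3, 13}.
60^39 ≡ 78 (mod 79)  [q = 2: ≢ 1 ✓]
60^26 ≡ 55 (mod 79)  [q = 3: ≢ 1 ✓]
60^6 ≡ 38 (mod 79)  [q = 13: ≢ 1 ✓]
Every test exponent gives a nontrivial residue, hence 60 generates the full group.

Yes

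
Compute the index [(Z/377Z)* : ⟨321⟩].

4

ord(321) | φ(377) = φ(13·29) = (13−1)·(29−1) = 12·28 = 336 = 2^4 · 3 · 7.
Divisors of 336: 1, 2, 3, 4, 6, 7, 8, 12, 14, 16, 21, 24, 28, 42, 48, 56, 84, 112, 168, 336.
Check 321^d mod 377 for each divisor in increasing order:
321^1 ≡ 321
321^2 ≡ 120
321^3 ≡ 66
321^4 ≡ 74
321^6 ≡ 209
321^7 ≡ 360
321^8 ≡ 198
321^12 ≡ 326
321^14 ≡ 289
321^16 ≡ 373
321^21 ≡ 365
321^24 ≡ 339
321^28 ≡ 204
321^42 ≡ 144
321^48 ≡ 313
321^56 ≡ 146
321^84 ≡ 1
Thus |⟨321⟩| = ord(321) = 84.
The index is φ(377) / ord(321) = 336 / 84 = 4.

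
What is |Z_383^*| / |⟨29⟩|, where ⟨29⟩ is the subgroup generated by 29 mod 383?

2

The order of 29 must divide φ(383) = 383 − 1 = 382 = 2 · 191.
Divisors of 382: 1, 2, 191, 382.
Check 29^d mod 383 for each divisor in increasing order:
29^1 ≡ 29 (mod 383)
29^2 ≡ 75 (mod 383)
29^191 ≡ 1 (mod 383) ✓
Thus |⟨29⟩| = ord(29) = 191.
Index = |(Z/383Z)^×| / |⟨29⟩| = 382 / 191 = 2.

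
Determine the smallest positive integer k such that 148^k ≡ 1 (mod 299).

44

By Lagrange's theorem, ord_299(148) divides φ(299) = φ(13·23) = (13−1)·(23−1) = 12·22 = 264 = 2^3 · 3 · 11.
Divisors of 264: 1, 2, 3, 4, 6, 8, 11, 12, 22, 24, 33, 44, 66, 88, 132, 264.
Evaluate successive powers at the divisors of 264:
148^1 ≡ 148 (mod 299)
148^2 ≡ 77 (mod 299)
148^3 ≡ 34 (mod 299)
148^4 ≡ 248 (mod 299)
148^6 ≡ 259 (mod 299)
148^8 ≡ 209 (mod 299)
148^11 ≡ 229 (mod 299)
148^12 ≡ 105 (mod 299)
148^22 ≡ 116 (mod 299)
148^24 ≡ 261 (mod 299)
148^33 ≡ 252 (mod 299)
148^44 ≡ 1 (mod 299) ✓
Hence ord(148) = 44.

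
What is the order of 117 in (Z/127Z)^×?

By Lagrange's theorem, ord_127(117) divides φ(127) = 127 − 1 = 126 = 2 · 3^2 · 7.
Divisors of 126: 1, 2, 3, 6, 7, 9, 14, 18, 21, 42, 63, 126.
Evaluate successive powers at the divisors of 126:
117^1 ≡ 117 (mod 127)
117^2 ≡ 100 (mod 127)
117^3 ≡ 16 (mod 127)
117^6 ≡ 2 (mod 127)
117^7 ≡ 107 (mod 127)
117^9 ≡ 32 (mod 127)
117^14 ≡ 19 (mod 127)
117^18 ≡ 8 (mod 127)
117^21 ≡ 1 (mod 127) ✓
Therefore the multiplicative order of 117 modulo 127 is 21.

21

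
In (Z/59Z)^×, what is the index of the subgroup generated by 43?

1

The order of 43 must divide φ(59) = 59 − 1 = 58 = 2 · 29.
Divisors of 58: 1, 2, 29, 58.
Compute 43^d (mod 59) for the divisors d until we hit 1:
43^1 ≡ 43
43^2 ≡ 20
43^29 ≡ 58
43^58 ≡ 1
So ord_59(43) = 58, hence |⟨43⟩| = 58.
Index = |(Z/59Z)^×| / |⟨43⟩| = 58 / 58 = 1.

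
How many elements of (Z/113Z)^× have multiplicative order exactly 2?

1

φ(113) = 113 − 1 = 112 = 2^4 · 7.
(Z/113Z)^× is cyclic (|G| = 112); a cyclic group of order m has exactly φ(d) elements of each order d | m, and none otherwise.
2 | 112, and φ(2) = 2 − 1 = 1.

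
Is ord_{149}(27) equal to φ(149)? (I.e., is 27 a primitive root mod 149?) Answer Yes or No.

φ(149) = 149 − 1 = 148 = 2^2 · 37.
27 is a primitive root mod 149 iff 27^(φ(149)/q) ≢ 1 for every prime q | φ(149), i.e. q ∈ {2, 37}.
27^74 ≡ 148 (mod 149)  [q = 2: ≢ 1 ✓]
27^4 ≡ 107 (mod 149)  [q = 37: ≢ 1 ✓]
Every test exponent gives a nontrivial residue, hence 27 generates the full group.

Yes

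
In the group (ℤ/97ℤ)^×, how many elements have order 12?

φ(97) = 97 − 1 = 96 = 2^5 · 3.
In a cyclic group of order 96, there are φ(d) elements of order d for each divisor d of 96, and zero for non-divisors.
12 = 2^2 · 3 divides 96, and φ(12) = 4.

4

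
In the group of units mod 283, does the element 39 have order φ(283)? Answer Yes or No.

No

φ(283) = 283 − 1 = 282 = 2 · 3 · 47.
39 is a primitive root mod 283 iff 39^(φ(283)/q) ≢ 1 for every prime q | φ(283), i.e. q ∈ {2, 3, 47}.
39^141 ≡ 282 (mod 283)  [q = 2: ≢ 1 ✓]
39^94 ≡ 1 (mod 283)  [q = 3: ≡ 1 ✗]
39^6 ≡ 152 (mod 283)  [q = 47: ≢ 1 ✓]
39^94 ≡ 1 shows ord(39) | 94, strictly less than φ(283); not a primitive root.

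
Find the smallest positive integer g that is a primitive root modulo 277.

5

φ(277) = 277 − 1 = 276 = 2^2 · 3 · 23.
Test candidates g = 2, 3, … against the prime factors q ∈ {2, 3, 23} of φ(277): g is a generator iff g^(276/q) ≢ 1 for every such q.
g = 2: 2^138 ≡ 276; 2^92 ≡ 1 — hits 1, so not a primitive root.
g = 3: 3^138 ≡ 1 — hits 1, so not a primitive root.
g = 4: 4^138 ≡ 1 — hits 1, so not a primitive root.
g = 5: 5^138 ≡ 276; 5^92 ≡ 116; 5^12 ≡ 27 — none is 1, so 5 is a primitive root.
So 5 is the smallest generator of (Z/277Z)^×.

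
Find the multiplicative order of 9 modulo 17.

8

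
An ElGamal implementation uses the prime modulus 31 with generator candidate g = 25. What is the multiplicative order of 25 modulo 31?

By Lagrange's theorem, ord_31(25) divides φ(31) = 31 − 1 = 30 = 2 · 3 · 5.
Divisors of 30: 1, 2, 3, 5, 6, 10, 15, 30.
Evaluate successive powers at the divisors of 30:
25^1 ≡ 25 (mod 31)
25^2 ≡ 5 (mod 31)
25^3 ≡ 1 (mod 31) ✓
So ord_31(25) = 3.

3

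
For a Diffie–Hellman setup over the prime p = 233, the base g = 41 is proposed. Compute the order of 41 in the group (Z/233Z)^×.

The order of 41 must divide φ(233) = 233 − 1 = 232 = 2^3 · 29.
Divisors of 232: 1, 2, 4, 8, 29, 58, 116, 232.
Compute 41^d (mod 233) for the divisors d until we hit 1:
41^1 ≡ 41 (mod 233)
41^2 ≡ 50 (mod 233)
41^4 ≡ 170 (mod 233)
41^8 ≡ 8 (mod 233)
41^29 ≡ 12 (mod 233)
41^58 ≡ 144 (mod 233)
41^116 ≡ 232 (mod 233)
41^232 ≡ 1 (mod 233) ✓
So ord_233(41) = 232.

232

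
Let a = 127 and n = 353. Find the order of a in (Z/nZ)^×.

By Lagrange's theorem, ord_353(127) divides φ(353) = 353 − 1 = 352 = 2^5 · 11.
Divisors of 352: 1, 2, 4, 8, 11, 16, 22, 32, 44, 88, 176, 352.
Evaluate successive powers at the divisors of 352:
127^1 ≡ 127 (mod 353)
127^2 ≡ 244 (mod 353)
127^4 ≡ 232 (mod 353)
127^8 ≡ 168 (mod 353)
127^11 ≡ 293 (mod 353)
127^16 ≡ 337 (mod 353)
127^22 ≡ 70 (mod 353)
127^32 ≡ 256 (mod 353)
127^44 ≡ 311 (mod 353)
127^88 ≡ 352 (mod 353)
127^176 ≡ 1 (mod 353) ✓
So ord_353(127) = 176.

176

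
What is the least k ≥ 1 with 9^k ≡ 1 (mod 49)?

ord(9) | φ(49) = φ(7^2) = 7·(7−1) = 42 = 2 · 3 · 7.
Divisors of 42: 1, 2, 3, 6, 7, 14, 21, 42.
Test each divisor d:
9^1 ≡ 9 (mod 49)
9^2 ≡ 32 (mod 49)
9^3 ≡ 43 (mod 49)
9^6 ≡ 36 (mod 49)
9^7 ≡ 30 (mod 49)
9^14 ≡ 18 (mod 49)
9^21 ≡ 1 (mod 49) ✓
So ord_49(9) = 21.

21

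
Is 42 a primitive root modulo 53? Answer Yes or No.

No

φ(53) = 53 − 1 = 52 = 2^2 · 13.
An element g generates (Z/53Z)^× iff g^(52/q) ≢ 1 (mod 53) for each prime q ∈ {2, 13}.
42^26 ≡ 1 (mod 53)  [q = 2: ≡ 1 ✗]
42^4 ≡ 13 (mod 53)  [q = 13: ≢ 1 ✓]
42^26 ≡ 1 shows ord(42) | 26, strictly less than φ(53); not a primitive root.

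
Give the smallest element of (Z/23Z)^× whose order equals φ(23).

φ(23) = 23 − 1 = 22 = 2 · 11.
Test candidates g = 2, 3, … against the prime factors q ∈ {2, 11} of φ(23): g is a generator iff g^(22/q) ≢ 1 for every such q.
g = 2: 2^11 ≡ 1 — hits 1, so not a primitive root.
g = 3: 3^11 ≡ 1 — hits 1, so not a primitive root.
g = 4: 4^11 ≡ 1 — hits 1, so not a primitive root.
g = 5: 5^11 ≡ 22; 5^2 ≡ 2 — none is 1, so 5 is a primitive root.
The smallest primitive root modulo 23 is 5.

5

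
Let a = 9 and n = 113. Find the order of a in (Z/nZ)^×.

56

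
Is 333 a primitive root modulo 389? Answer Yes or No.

φ(389) = 389 − 1 = 388 = 2^2 · 97.
An element g generates (Z/389Z)^× iff g^(388/q) ≢ 1 (mod 389) for each prime q ∈ {2, 97}.
333^194 ≡ 388 (mod 389)  [q = 2: ≢ 1 ✓]
333^4 ≡ 187 (mod 389)  [q = 97: ≢ 1 ✓]
Every test exponent gives a nontrivial residue, hence 333 generates the full group.

Yes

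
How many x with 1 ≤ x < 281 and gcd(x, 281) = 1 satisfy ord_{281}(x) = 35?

24

φ(281) = 281 − 1 = 280 = 2^3 · 5 · 7.
(Z/281Z)^× is cyclic (|G| = 280); a cyclic group of order m has exactly φ(d) elements of each order d | m, and none otherwise.
35 = 5 · 7 divides 280, and φ(35) = 24.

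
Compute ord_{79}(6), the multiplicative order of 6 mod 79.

78

By Lagrange's theorem, ord_79(6) divides φ(79) = 79 − 1 = 78 = 2 · 3 · 13.
Divisors of 78: 1, 2, 3, 6, 13, 26, 39, 78.
Test each divisor d:
6^1 ≡ 6 (mod 79)
6^2 ≡ 36 (mod 79)
6^3 ≡ 58 (mod 79)
6^6 ≡ 46 (mod 79)
6^13 ≡ 56 (mod 79)
6^26 ≡ 55 (mod 79)
6^39 ≡ 78 (mod 79)
6^78 ≡ 1 (mod 79) ✓
The smallest such exponent is 78, so the order of 6 is 78.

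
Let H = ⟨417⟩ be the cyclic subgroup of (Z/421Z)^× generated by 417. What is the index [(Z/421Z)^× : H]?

4

By Lagrange's theorem, ord_421(417) divides φ(421) = 421 − 1 = 420 = 2^2 · 3 · 5 · 7.
Divisors of 420: 1, 2, 3, 4, 5, 6, 7, 10, 12, 14, 15, 20, 21, 28, 30, 35, 42, 60, 70, 84, 105, 140, 210, 420.
Check 417^d mod 421 for each divisor in increasing order:
417^1 ≡ 417 (mod 421)
417^2 ≡ 16 (mod 421)
417^3 ≡ 357 (mod 421)
417^4 ≡ 256 (mod 421)
417^5 ≡ 239 (mod 421)
417^6 ≡ 307 (mod 421)
417^7 ≡ 35 (mod 421)
417^10 ≡ 286 (mod 421)
417^12 ≡ 366 (mod 421)
417^14 ≡ 383 (mod 421)
417^15 ≡ 152 (mod 421)
417^20 ≡ 122 (mod 421)
417^21 ≡ 354 (mod 421)
417^28 ≡ 181 (mod 421)
417^30 ≡ 370 (mod 421)
417^35 ≡ 20 (mod 421)
417^42 ≡ 279 (mod 421)
417^60 ≡ 75 (mod 421)
417^70 ≡ 400 (mod 421)
417^84 ≡ 377 (mod 421)
417^105 ≡ 1 (mod 421) ✓
Thus |⟨417⟩| = ord(417) = 105.
The index is φ(421) / ord(417) = 420 / 105 = 4.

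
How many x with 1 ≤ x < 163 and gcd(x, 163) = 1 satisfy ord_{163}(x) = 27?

φ(163) = 163 − 1 = 162 = 2 · 3^4.
In a cyclic group of order 162, there are φ(d) elements of order d for each divisor d of 162, and zero for non-divisors.
27 = 3^3 divides 162, and φ(27) = 18.

18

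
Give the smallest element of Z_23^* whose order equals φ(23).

5

φ(23) = 23 − 1 = 22 = 2 · 11.
g is a primitive root iff g^(22/q) ≢ 1 (mod 23) for each prime q ∈ {2, 11}.
g = 2: 2^11 ≡ 1 — hits 1, so not a primitive root.
g = 3: 3^11 ≡ 1 — hits 1, so not a primitive root.
g = 4: 4^11 ≡ 1 — hits 1, so not a primitive root.
g = 5: 5^11 ≡ 22; 5^2 ≡ 2 — none is 1, so 5 is a primitive root.
So 5 is the smallest generator of (Z/23Z)^×.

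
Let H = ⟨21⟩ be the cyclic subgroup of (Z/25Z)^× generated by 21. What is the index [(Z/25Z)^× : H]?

4

The order of 21 must divide φ(25) = φ(5^2) = 5·(5−1) = 20 = 2^2 · 5.
Divisors of 20: 1, 2, 4, 5, 10, 20.
Evaluate successive powers at the divisors of 20:
21^1 ≡ 21 (mod 25)
21^2 ≡ 16 (mod 25)
21^4 ≡ 6 (mod 25)
21^5 ≡ 1 (mod 25) ✓
So ord_25(21) = 5, hence |⟨21⟩| = 5.
The index is φ(25) / ord(21) = 20 / 5 = 4.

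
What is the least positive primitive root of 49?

3

φ(49) = φ(7^2) = 7·(7−1) = 42 = 2 · 3 · 7.
Test candidates g = 2, 3, … against the prime factors q ∈ {2, 3, 7} of φ(49): g is a generator iff g^(42/q) ≢ 1 for every such q.
g = 2: 2^21 ≡ 1 — hits 1, so not a primitive root.
g = 3: 3^21 ≡ 48; 3^14 ≡ 30; 3^6 ≡ 43 — none is 1, so 3 is a primitive root.
The smallest primitive root modulo 49 is 3.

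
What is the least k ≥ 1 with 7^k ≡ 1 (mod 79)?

78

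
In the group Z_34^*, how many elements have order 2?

φ(34) = φ(2)·φ(17) = 1·16 = 16 = 2^4.
Since (Z/34Z)^× is cyclic of order 16, the number of elements of order d is φ(d) when d | 16 and 0 otherwise.
2 | 16, and φ(2) = 2 − 1 = 1.

1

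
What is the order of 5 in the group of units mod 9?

6

ord(5) | φ(9) = φ(3^2) = 3·(3−1) = 6 = 2 · 3.
Divisors of 6: 1, 2, 3, 6.
Evaluate successive powers at the divisors of 6:
5^1 ≡ 5 (mod 9)
5^2 ≡ 7 (mod 9)
5^3 ≡ 8 (mod 9)
5^6 ≡ 1 (mod 9) ✓
The smallest such exponent is 6, so the order of 5 is 6.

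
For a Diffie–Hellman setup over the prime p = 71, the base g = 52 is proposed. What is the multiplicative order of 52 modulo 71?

Since 52 ∈ (Z/71Z)^×, its order divides φ(71) = 71 − 1 = 70 = 2 · 5 · 7.
Divisors of 70: 1, 2, 5, 7, 10, 14, 35, 70.
Check 52^d mod 71 for each divisor in increasing order:
52^1 ≡ 52
52^2 ≡ 6
52^5 ≡ 26
52^7 ≡ 14
52^10 ≡ 37
52^14 ≡ 54
52^35 ≡ 70
52^70 ≡ 1
The smallest such exponent is 70, so the order of 52 is 70.

70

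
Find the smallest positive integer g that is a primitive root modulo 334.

φ(334) = φ(2)·φ(167) = 1·166 = 166 = 2 · 83.
Test candidates g = 2, 3, … against the prime factors q ∈ {2, 83} of φ(334): g is a generator iff g^(166/q) ≢ 1 for every such q.
g = 2: gcd(2, 334) = 2 > 1, not a unit — skip.
g = 3: 3^83 ≡ 1 — hits 1, so not a primitive root.
g = 4: gcd(4, 334) = 2 > 1, not a unit — skip.
g = 5: 5^83 ≡ 333; 5^2 ≡ 25 — none is 1, so 5 is a primitive root.
Hence the least primitive root of 334 is 5.

5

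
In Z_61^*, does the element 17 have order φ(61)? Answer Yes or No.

Yes

φ(61) = 61 − 1 = 60 = 2^2 · 3 · 5.
17 is a primitive root mod 61 iff 17^(φ(61)/q) ≢ 1 for every prime q | φ(61), i.e. q ∈ {2, 3, 5}.
17^30 ≡ 60 (mod 61)  [q = 2: ≢ 1 ✓]
17^20 ≡ 13 (mod 61)  [q = 3: ≢ 1 ✓]
17^12 ≡ 20 (mod 61)  [q = 5: ≢ 1 ✓]
Every test exponent gives a nontrivial residue, hence 17 generates the full group.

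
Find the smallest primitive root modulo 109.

φ(109) = 109 − 1 = 108 = 2^2 · 3^3.
Test candidates g = 2, 3, … against the prime factors q ∈ {2, 3} of φ(109): g is a generator iff g^(108/q) ≢ 1 for every such q.
g = 2: 2^54 ≡ 108; 2^36 ≡ 1 — hits 1, so not a primitive root.
g = 3: 3^54 ≡ 1 — hits 1, so not a primitive root.
g = 4: 4^54 ≡ 1 — hits 1, so not a primitive root.
g = 5: 5^54 ≡ 1 — hits 1, so not a primitive root.
g = 6: 6^54 ≡ 108; 6^36 ≡ 63 — none is 1, so 6 is a primitive root.
The smallest primitive root modulo 109 is 6.

6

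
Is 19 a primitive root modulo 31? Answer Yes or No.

No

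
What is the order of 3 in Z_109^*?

By Lagrange's theorem, ord_109(3) divides φ(109) = 109 − 1 = 108 = 2^2 · 3^3.
Divisors of 108: 1, 2, 3, 4, 6, 9, 12, 18, 27, 36, 54, 108.
Compute 3^d (mod 109) for the divisors d until we hit 1:
3^1 ≡ 3
3^2 ≡ 9
3^3 ≡ 27
3^4 ≡ 81
3^6 ≡ 75
3^9 ≡ 63
3^12 ≡ 66
3^18 ≡ 45
3^27 ≡ 1
Therefore the multiplicative order of 3 modulo 109 is 27.

27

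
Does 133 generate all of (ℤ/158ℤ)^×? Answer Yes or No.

Yes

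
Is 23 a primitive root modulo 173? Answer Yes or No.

No

φ(173) = 173 − 1 = 172 = 2^2 · 43.
An element g generates (Z/173Z)^× iff g^(172/q) ≢ 1 (mod 173) for each prime q ∈ {2, 43}.
23^86 ≡ 1 (mod 173)  [q = 2: ≡ 1 ✗]
23^4 ≡ 100 (mod 173)  [q = 43: ≢ 1 ✓]
Since 23^86 ≡ 1, the order of 23 divides 86 < 172, so 23 is not a primitive root.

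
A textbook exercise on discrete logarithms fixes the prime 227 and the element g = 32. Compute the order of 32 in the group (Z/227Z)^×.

226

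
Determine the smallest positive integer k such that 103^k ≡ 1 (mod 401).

The order of 103 must divide φ(401) = 401 − 1 = 400 = 2^4 · 5^2.
Divisors of 400: 1, 2, 4, 5, 8, 10, 16, 20, 25, 40, 50, 80, 100, 200, 400.
Check 103^d mod 401 for each divisor in increasing order:
103^1 ≡ 103 (mod 401)
103^2 ≡ 183 (mod 401)
103^4 ≡ 206 (mod 401)
103^5 ≡ 366 (mod 401)
103^8 ≡ 331 (mod 401)
103^10 ≡ 22 (mod 401)
103^16 ≡ 88 (mod 401)
103^20 ≡ 83 (mod 401)
103^25 ≡ 303 (mod 401)
103^40 ≡ 72 (mod 401)
103^50 ≡ 381 (mod 401)
103^80 ≡ 372 (mod 401)
103^100 ≡ 400 (mod 401)
103^200 ≡ 1 (mod 401) ✓
The smallest such exponent is 200, so the order of 103 is 200.

200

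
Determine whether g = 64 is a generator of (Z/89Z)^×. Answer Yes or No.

φ(89) = 89 − 1 = 88 = 2^3 · 11.
An element g generates (Z/89Z)^× iff g^(88/q) ≢ 1 (mod 89) for each prime q ∈ {2, 11}.
64^44 ≡ 1 (mod 89)  [q = 2: ≡ 1 ✗]
64^8 ≡ 16 (mod 89)  [q = 11: ≢ 1 ✓]
The check at q = 2 fails, so 64 generates a proper subgroup.

No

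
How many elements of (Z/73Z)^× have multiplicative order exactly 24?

8

φ(73) = 73 − 1 = 72 = 2^3 · 3^2.
In a cyclic group of order 72, there are φ(d) elements of order d for each divisor d of 72, and zero for non-divisors.
24 = 2^3 · 3 divides 72, and φ(24) = 8.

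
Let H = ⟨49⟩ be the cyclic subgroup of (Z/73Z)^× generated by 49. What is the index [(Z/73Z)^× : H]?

6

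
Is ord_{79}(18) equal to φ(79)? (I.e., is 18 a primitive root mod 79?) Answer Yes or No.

φ(79) = 79 − 1 = 78 = 2 · 3 · 13.
An element g generates (Z/79Z)^× iff g^(78/q) ≢ 1 (mod 79) for each prime q ∈ {2, 3, 13}.
18^39 ≡ 1 (mod 79)  [q = 2: ≡ 1 ✗]
18^26 ≡ 1 (mod 79)  [q = 3: ≡ 1 ✗]
18^6 ≡ 38 (mod 79)  [q = 13: ≢ 1 ✓]
18^39 ≡ 1 shows ord(18) | 39, strictly less than φ(79); not a primitive root.

No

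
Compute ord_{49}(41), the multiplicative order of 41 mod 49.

By Lagrange's theorem, ord_49(41) divides φ(49) = φ(7^2) = 7·(7−1) = 42 = 2 · 3 · 7.
Divisors of 42: 1, 2, 3, 6, 7, 14, 21, 42.
Check 41^d mod 49 for each divisor in increasing order:
41^1 ≡ 41 (mod 49)
41^2 ≡ 15 (mod 49)
41^3 ≡ 27 (mod 49)
41^6 ≡ 43 (mod 49)
41^7 ≡ 48 (mod 49)
41^14 ≡ 1 (mod 49) ✓
So ord_49(41) = 14.

14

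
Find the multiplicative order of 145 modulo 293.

146

Since 145 ∈ (Z/293Z)^×, its order divides φ(293) = 293 − 1 = 292 = 2^2 · 73.
Divisors of 292: 1, 2, 4, 73, 146, 292.
Check 145^d mod 293 for each divisor in increasing order:
145^1 ≡ 145 (mod 293)
145^2 ≡ 222 (mod 293)
145^4 ≡ 60 (mod 293)
145^73 ≡ 292 (mod 293)
145^146 ≡ 1 (mod 293) ✓
So ord_293(145) = 146.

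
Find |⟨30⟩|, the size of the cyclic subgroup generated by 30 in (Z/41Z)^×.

40

The order of 30 must divide φ(41) = 41 − 1 = 40 = 2^3 · 5.
Divisors of 40: 1, 2, 4, 5, 8, 10, 20, 40.
Check 30^d mod 41 for each divisor in increasing order:
30^1 ≡ 30
30^2 ≡ 39
30^4 ≡ 4
30^5 ≡ 38
30^8 ≡ 16
30^10 ≡ 9
30^20 ≡ 40
30^40 ≡ 1
The smallest such exponent is 40, so the order of 30 is 40.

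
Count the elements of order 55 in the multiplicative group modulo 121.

φ(121) = φ(11^2) = 11·(11−1) = 110 = 2 · 5 · 11.
In a cyclic group of order 110, there are φ(d) elements of order d for each divisor d of 110, and zero for non-divisors.
55 = 5 · 11 divides 110, and φ(55) = 40.

40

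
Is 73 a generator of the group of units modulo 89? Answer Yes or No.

φ(89) = 89 − 1 = 88 = 2^3 · 11.
Test 73^(88/q) mod 89 for each prime factor q of 88:
73^44 ≡ 1 (mod 89)  [q = 2: ≡ 1 ✗]
73^8 ≡ 45 (mod 89)  [q = 11: ≢ 1 ✓]
73^44 ≡ 1 shows ord(73) | 44, strictly less than φ(89); not a primitive root.

No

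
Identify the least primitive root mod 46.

φ(46) = φ(2)·φ(23) = 1·22 = 22 = 2 · 11.
Test candidates g = 2, 3, … against the prime factors q ∈ {2, 11} of φ(46): g is a generator iff g^(22/q) ≢ 1 for every such q.
g = 2: gcd(2, 46) = 2 > 1, not a unit — skip.
g = 3: 3^11 ≡ 1 — hits 1, so not a primitive root.
g = 4: gcd(4, 46) = 2 > 1, not a unit — skip.
g = 5: 5^11 ≡ 45; 5^2 ≡ 25 — none is 1, so 5 is a primitive root.
The smallest primitive root modulo 46 is 5.

5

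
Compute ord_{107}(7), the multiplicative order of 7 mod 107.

By Lagrange's theorem, ord_107(7) divides φ(107) = 107 − 1 = 106 = 2 · 53.
Divisors of 106: 1, 2, 53, 106.
Compute 7^d (mod 107) for the divisors d until we hit 1:
7^1 ≡ 7
7^2 ≡ 49
7^53 ≡ 106
7^106 ≡ 1
The smallest such exponent is 106, so the order of 7 is 106.

106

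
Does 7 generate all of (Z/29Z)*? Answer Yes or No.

φ(29) = 29 − 1 = 28 = 2^2 · 7.
7 is a primitive root mod 29 iff 7^(φ(29)/q) ≢ 1 for every prime q | φ(29), i.e. q ∈ {2, 7}.
7^14 ≡ 1 (mod 29)  [q = 2: ≡ 1 ✗]
7^4 ≡ 23 (mod 29)  [q = 7: ≢ 1 ✓]
The check at q = 2 fails, so 7 generates a proper subgroup.

No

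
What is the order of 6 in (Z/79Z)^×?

ord(6) | φ(79) = 79 − 1 = 78 = 2 · 3 · 13.
Divisors of 78: 1, 2, 3, 6, 13, 26, 39, 78.
Test each divisor d:
6^1 ≡ 6 (mod 79)
6^2 ≡ 36 (mod 79)
6^3 ≡ 58 (mod 79)
6^6 ≡ 46 (mod 79)
6^13 ≡ 56 (mod 79)
6^26 ≡ 55 (mod 79)
6^39 ≡ 78 (mod 79)
6^78 ≡ 1 (mod 79) ✓
Hence ord(6) = 78.

78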